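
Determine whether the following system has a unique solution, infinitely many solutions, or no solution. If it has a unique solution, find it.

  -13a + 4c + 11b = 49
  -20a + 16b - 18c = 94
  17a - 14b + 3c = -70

a = 1, b = 6, c = -1

Row-reduce the augmented matrix:
R1 ← R1 / (-13).
R2 ← R2 + 20·R1.
R3 ← R3 − 17·R1.
R2 ← R2 / (-12/13).
R1 ← R1 + 11/13·R2.
R3 ← R3 − 5/13·R2.
R3 ← R3 / (-11/6).
R1 ← R1 − 131/6·R3.
R2 ← R2 − 157/6·R3.
Reading off the reduced rows gives a = 1, b = 6, c = -1.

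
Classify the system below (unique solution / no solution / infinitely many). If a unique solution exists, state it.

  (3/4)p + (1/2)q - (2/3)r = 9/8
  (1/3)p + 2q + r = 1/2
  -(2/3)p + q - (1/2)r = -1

Row-reduce the augmented matrix:
R1 ← R1 / (3/4).
R2 ← R2 − 1/3·R1.
R3 ← R3 + 2/3·R1.
R2 ← R2 / (16/9).
R1 ← R1 − 2/3·R2.
R3 ← R3 − 13/9·R2.
R3 ← R3 / (-103/48).
R1 ← R1 + 11/8·R3.
R2 ← R2 − 35/48·R3.
Reading off the reduced rows gives p = 3/2, q = 0, r = 0.

p = 3/2, q = 0, r = 0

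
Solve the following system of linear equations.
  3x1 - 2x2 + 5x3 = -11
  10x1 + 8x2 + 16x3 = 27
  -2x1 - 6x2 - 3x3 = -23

Row-reduce:
R1 ← R1 / (3).
R2 ← R2 − 10·R1.
R3 ← R3 + 2·R1.
R2 ← R2 / (44/3).
R1 ← R1 + 2/3·R2.
R3 ← R3 + 22/3·R2.
Row 3 reduces to 0 = 3/2, a contradiction. The system is inconsistent.

no solution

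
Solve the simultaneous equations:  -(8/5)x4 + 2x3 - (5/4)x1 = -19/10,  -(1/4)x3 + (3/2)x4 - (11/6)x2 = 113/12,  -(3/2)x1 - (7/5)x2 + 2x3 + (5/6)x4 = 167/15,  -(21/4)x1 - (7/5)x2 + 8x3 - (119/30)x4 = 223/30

no solution

Row-reduce:
R1 ← R1 / (-5/4).
R3 ← R3 + 3/2·R1.
R4 ← R4 + 21/4·R1.
R2 ← R2 / (-11/6).
R3 ← R3 + 7/5·R2.
R4 ← R4 + 7/5·R2.
R3 ← R3 / (-23/110).
R1 ← R1 + 8/5·R3.
R2 ← R2 − 3/22·R3.
R4 ← R4 + 23/110·R3.
Row 4 reduces to 0 = 2, a contradiction. The system is inconsistent.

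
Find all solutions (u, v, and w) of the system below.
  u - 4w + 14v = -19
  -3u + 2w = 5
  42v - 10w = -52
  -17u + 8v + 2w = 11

u = -1, v = -1, w = 1

Row-reduce the augmented matrix:
R2 ← R2 + 3·R1.
R4 ← R4 + 17·R1.
R2 ← R2 / (42).
R1 ← R1 − 14·R2.
R3 ← R3 − 42·R2.
R4 ← R4 − 246·R2.
Swap R3 and R4.
R3 ← R3 / (-52/7).
R1 ← R1 + 2/3·R3.
R2 ← R2 + 5/21·R3.
R4 reduces to 0 = 0, so the extra equation is consistent.
Reading off the reduced rows gives u = -1, v = -1, w = 1.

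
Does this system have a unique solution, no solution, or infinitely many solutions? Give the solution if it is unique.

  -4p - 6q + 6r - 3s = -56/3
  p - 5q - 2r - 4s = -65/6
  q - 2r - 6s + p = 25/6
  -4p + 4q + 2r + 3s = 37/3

p = -4/3, q = 5/2, r = -3/2, s = 0

Row-reduce the augmented matrix:
R1 ← R1 / (-4).
R2 ← R2 − 1·R1.
R3 ← R3 − 1·R1.
R4 ← R4 + 4·R1.
R2 ← R2 / (-13/2).
R1 ← R1 − 3/2·R2.
R3 ← R3 + 1/2·R2.
R4 ← R4 − 10·R2.
R3 ← R3 / (-6/13).
R1 ← R1 + 21/13·R3.
R2 ← R2 − 1/13·R3.
R4 ← R4 + 62/13·R3.
R4 ← R4 / (194/3).
R1 ← R1 − 22·R4.
R2 ← R2 + 1/3·R4.
R3 ← R3 − 83/6·R4.
Reading off the reduced rows gives p = -4/3, q = 5/2, r = -3/2, s = 0.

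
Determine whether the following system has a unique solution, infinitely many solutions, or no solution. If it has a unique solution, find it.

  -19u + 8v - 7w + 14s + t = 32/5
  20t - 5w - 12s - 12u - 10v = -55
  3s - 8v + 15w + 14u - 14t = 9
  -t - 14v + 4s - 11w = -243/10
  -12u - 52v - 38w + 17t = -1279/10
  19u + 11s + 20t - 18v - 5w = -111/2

u = 1/2, v = 2, w = -1/5, s = 0, t = -3/2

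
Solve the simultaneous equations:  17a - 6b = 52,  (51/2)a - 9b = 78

infinitely many solutions

Row-reduce:
R1 ← R1 / (17).
R2 ← R2 − 51/2·R1.
Rank is 1 with 2 unknowns, leaving b free.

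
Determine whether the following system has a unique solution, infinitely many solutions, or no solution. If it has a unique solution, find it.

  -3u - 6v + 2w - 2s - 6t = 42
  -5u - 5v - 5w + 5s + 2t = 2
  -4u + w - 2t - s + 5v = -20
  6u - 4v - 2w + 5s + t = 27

Row-reduce:
R1 ← R1 / (-3).
R2 ← R2 + 5·R1.
R3 ← R3 + 4·R1.
R4 ← R4 − 6·R1.
R2 ← R2 / (5).
R1 ← R1 − 2·R2.
R3 ← R3 − 13·R2.
R4 ← R4 + 16·R2.
R3 ← R3 / (20).
R1 ← R1 − 8/3·R3.
R2 ← R2 + 5/3·R3.
R4 ← R4 + 74/3·R3.
R4 ← R4 / (3).
R3 ← R3 + 1·R4.
Rank is 4 with 5 unknowns, leaving t free.

infinitely many solutions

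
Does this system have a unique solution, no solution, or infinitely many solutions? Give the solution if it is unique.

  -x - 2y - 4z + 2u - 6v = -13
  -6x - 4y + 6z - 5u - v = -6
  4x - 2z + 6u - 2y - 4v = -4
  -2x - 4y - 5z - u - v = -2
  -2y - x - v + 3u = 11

Row-reduce the augmented matrix:
R1 ← R1 / (-1).
R2 ← R2 + 6·R1.
R3 ← R3 − 4·R1.
R4 ← R4 + 2·R1.
R5 ← R5 + 1·R1.
R2 ← R2 / (8).
R1 ← R1 − 2·R2.
R3 ← R3 + 10·R2.
R3 ← R3 / (39/2).
R1 ← R1 + 7/2·R3.
R2 ← R2 − 15/4·R3.
R4 ← R4 − 3·R3.
R5 ← R5 − 4·R3.
R4 ← R4 / (-101/26).
R1 ← R1 − 37/39·R4.
R2 ← R2 + 19/26·R4.
R3 ← R3 + 29/78·R4.
R5 ← R5 − 97/39·R4.
R5 ← R5 / (2200/303).
R1 ← R1 − 658/303·R5.
R2 ← R2 + 27/101·R5.
R3 ← R3 + 4/303·R5.
R4 ← R4 + 223/101·R5.
Reading off the reduced rows gives x = -3, y = 0, z = 0, u = 4, v = 4.

x = -3, y = 0, z = 0, u = 4, v = 4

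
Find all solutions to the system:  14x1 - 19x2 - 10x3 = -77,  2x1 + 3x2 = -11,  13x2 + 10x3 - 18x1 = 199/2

no solution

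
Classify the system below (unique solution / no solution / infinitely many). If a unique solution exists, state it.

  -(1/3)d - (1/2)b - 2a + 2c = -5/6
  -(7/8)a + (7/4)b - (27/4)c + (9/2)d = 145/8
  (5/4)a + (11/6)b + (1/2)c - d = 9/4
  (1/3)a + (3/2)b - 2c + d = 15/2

no solution

Row-reduce:
R1 ← R1 / (-2).
R2 ← R2 + 7/8·R1.
R3 ← R3 − 5/4·R1.
R4 ← R4 − 1/3·R1.
R2 ← R2 / (63/32).
R1 ← R1 − 1/4·R2.
R3 ← R3 − 73/48·R2.
R4 ← R4 − 17/12·R2.
R3 ← R3 / (1444/189).
R1 ← R1 + 2/63·R3.
R2 ← R2 + 244/63·R3.
R4 ← R4 − 722/189·R3.
Row 4 reduces to 0 = 1/3, a contradiction. The system is inconsistent.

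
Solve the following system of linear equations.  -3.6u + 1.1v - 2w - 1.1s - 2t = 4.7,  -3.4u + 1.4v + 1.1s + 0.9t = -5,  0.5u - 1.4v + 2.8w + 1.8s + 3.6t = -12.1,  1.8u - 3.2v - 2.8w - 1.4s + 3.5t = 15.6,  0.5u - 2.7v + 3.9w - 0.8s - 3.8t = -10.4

u = 1, v = -3, w = -6, s = 4, t = -2

Row-reduce the augmented matrix:
R1 ← R1 / (-18/5).
R2 ← R2 + 17/5·R1.
R3 ← R3 − 1/2·R1.
R4 ← R4 − 9/5·R1.
R5 ← R5 − 1/2·R1.
R2 ← R2 / (13/36).
R1 ← R1 + 11/36·R2.
R3 ← R3 + 449/360·R2.
R4 ← R4 + 53/20·R2.
R5 ← R5 + 917/360·R2.
R3 ← R3 / (588/65).
R1 ← R1 − 28/13·R3.
R2 ← R2 − 68/13·R3.
R4 ← R4 − 654/65·R3.
R5 ← R5 − 2203/130·R3.
R4 ← R4 / (7247/1960).
R1 ← R1 + 1/28·R4.
R2 ← R2 − 137/196·R4.
R3 ← R3 − 783/784·R4.
R5 ← R5 + 21873/7840·R4.
R5 ← R5 / (-9636493/4348200).
R1 ← R1 + 9391/108705·R5.
R2 ← R2 + 150602/108705·R5.
R3 ← R3 + 76477/86964·R5.
R4 ← R4 − 83863/36235·R5.
Reading off the reduced rows gives u = 1, v = -3, w = -6, s = 4, t = -2.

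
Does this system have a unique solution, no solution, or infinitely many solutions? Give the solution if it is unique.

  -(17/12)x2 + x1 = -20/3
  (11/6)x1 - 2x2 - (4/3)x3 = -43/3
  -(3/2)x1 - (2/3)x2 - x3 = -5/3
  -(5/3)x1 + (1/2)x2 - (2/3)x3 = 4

no solution

Row-reduce:
R2 ← R2 − 11/6·R1.
R3 ← R3 + 3/2·R1.
R4 ← R4 + 5/3·R1.
R2 ← R2 / (43/72).
R1 ← R1 + 17/12·R2.
R3 ← R3 + 67/24·R2.
R4 ← R4 + 67/36·R2.
R3 ← R3 / (-311/43).
R1 ← R1 + 136/43·R3.
R2 ← R2 + 96/43·R3.
R4 ← R4 + 622/129·R3.
Row 4 reduces to 0 = 2/3, a contradiction. The system is inconsistent.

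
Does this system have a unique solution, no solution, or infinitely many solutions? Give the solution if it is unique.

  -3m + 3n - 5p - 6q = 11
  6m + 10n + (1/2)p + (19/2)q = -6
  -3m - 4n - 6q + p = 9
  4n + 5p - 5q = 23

Row-reduce:
R1 ← R1 / (-3).
R2 ← R2 − 6·R1.
R3 ← R3 + 3·R1.
R2 ← R2 / (16).
R1 ← R1 + 1·R2.
R3 ← R3 + 7·R2.
R4 ← R4 − 4·R2.
R3 ← R3 / (59/32).
R1 ← R1 − 103/96·R3.
R2 ← R2 + 19/32·R3.
R4 ← R4 − 59/8·R3.
Row 4 reduces to 0 = -1, a contradiction. The system is inconsistent.

no solution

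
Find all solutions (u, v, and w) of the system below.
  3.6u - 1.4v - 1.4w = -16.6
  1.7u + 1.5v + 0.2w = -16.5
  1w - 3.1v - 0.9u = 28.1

Row-reduce the augmented matrix:
R1 ← R1 / (18/5).
R2 ← R2 − 17/10·R1.
R3 ← R3 + 9/10·R1.
R2 ← R2 / (389/180).
R1 ← R1 + 7/18·R2.
R3 ← R3 + 69/20·R2.
R3 ← R3 / (3938/1945).
R1 ← R1 + 91/389·R3.
R2 ← R2 − 155/389·R3.
Reading off the reduced rows gives u = -5, v = -6, w = 5.

u = -5, v = -6, w = 5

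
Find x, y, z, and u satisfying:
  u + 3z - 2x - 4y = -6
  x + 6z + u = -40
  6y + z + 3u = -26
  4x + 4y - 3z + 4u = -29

x = -5, y = -1, z = -5, u = -5

Row-reduce the augmented matrix:
R1 ← R1 / (-2).
R2 ← R2 − 1·R1.
R4 ← R4 − 4·R1.
R2 ← R2 / (-2).
R1 ← R1 − 2·R2.
R3 ← R3 − 6·R2.
R4 ← R4 + 4·R2.
R3 ← R3 / (47/2).
R1 ← R1 − 6·R3.
R2 ← R2 + 15/4·R3.
R4 ← R4 + 12·R3.
R4 ← R4 / (321/47).
R1 ← R1 + 43/47·R4.
R2 ← R2 − 21/47·R4.
R3 ← R3 − 15/47·R4.
Reading off the reduced rows gives x = -5, y = -1, z = -5, u = -5.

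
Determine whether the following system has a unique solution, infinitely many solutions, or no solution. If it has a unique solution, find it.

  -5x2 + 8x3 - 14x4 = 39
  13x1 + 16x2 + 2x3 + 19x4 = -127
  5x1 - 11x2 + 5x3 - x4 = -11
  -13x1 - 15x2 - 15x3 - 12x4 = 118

Row-reduce the augmented matrix:
Swap R1 and R2.
R1 ← R1 / (13).
R3 ← R3 − 5·R1.
R4 ← R4 + 13·R1.
R2 ← R2 / (-5).
R1 ← R1 − 16/13·R2.
R3 ← R3 + 223/13·R2.
R4 ← R4 − 1·R2.
R3 ← R3 / (-1509/65).
R1 ← R1 − 138/65·R3.
R2 ← R2 + 8/5·R3.
R4 ← R4 + 57/5·R3.
R4 ← R4 / (-7699/503).
R1 ← R1 − 829/503·R4.
R2 ← R2 − 94/1509·R4.
R3 ← R3 + 2582/1509·R4.
Reading off the reduced rows gives x1 = -4, x2 = -1, x3 = -1, x4 = -3.

x1 = -4, x2 = -1, x3 = -1, x4 = -3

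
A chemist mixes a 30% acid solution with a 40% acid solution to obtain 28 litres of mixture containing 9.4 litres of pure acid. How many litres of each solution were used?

litres of solution A: 18, litres of solution B: 10

Let a = litres of solution A, b = litres of solution B.
  a + b = 28
  (3/10)a + (2/5)b = 47/5
From equation 1: a = 28 − b.
Substitute into equation 2 and solve: b = 10.
Then a = 18.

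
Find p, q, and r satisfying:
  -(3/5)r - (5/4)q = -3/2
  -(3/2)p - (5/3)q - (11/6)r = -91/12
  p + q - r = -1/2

p = 2, q = 0, r = 5/2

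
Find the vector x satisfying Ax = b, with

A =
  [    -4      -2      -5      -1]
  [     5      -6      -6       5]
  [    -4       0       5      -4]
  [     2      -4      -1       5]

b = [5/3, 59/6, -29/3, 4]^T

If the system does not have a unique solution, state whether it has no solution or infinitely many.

x_1 = 1/2, x_2 = 1/3, x_3 = -1, x_4 = 2/3

Row-reduce the augmented matrix:
R1 ← R1 / (-4).
R2 ← R2 − 5·R1.
R3 ← R3 + 4·R1.
R4 ← R4 − 2·R1.
R2 ← R2 / (-17/2).
R1 ← R1 − 1/2·R2.
R3 ← R3 − 2·R2.
R4 ← R4 + 5·R2.
R3 ← R3 / (121/17).
R1 ← R1 − 9/17·R3.
R2 ← R2 − 49/34·R3.
R4 ← R4 − 63/17·R3.
R4 ← R4 / (411/121).
R1 ← R1 − 76/121·R4.
R2 ← R2 + 3/242·R4.
R3 ← R3 + 36/121·R4.
Reading off the reduced rows gives x_1 = 1/2, x_2 = 1/3, x_3 = -1, x_4 = 2/3.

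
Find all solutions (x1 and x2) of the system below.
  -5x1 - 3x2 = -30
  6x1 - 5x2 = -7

Row-reduce the augmented matrix:
R1 ← R1 / (-5).
R2 ← R2 − 6·R1.
R2 ← R2 / (-43/5).
R1 ← R1 − 3/5·R2.
Reading off the reduced rows gives x1 = 3, x2 = 5.

x1 = 3, x2 = 5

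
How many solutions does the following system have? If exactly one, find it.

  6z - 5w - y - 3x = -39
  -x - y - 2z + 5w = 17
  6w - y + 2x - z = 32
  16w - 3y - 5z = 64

no solution

Row-reduce:
R1 ← R1 / (-3).
R2 ← R2 + 1·R1.
R3 ← R3 − 2·R1.
R2 ← R2 / (-2/3).
R1 ← R1 − 1/3·R2.
R3 ← R3 + 5/3·R2.
R4 ← R4 + 3·R2.
R3 ← R3 / (13).
R1 ← R1 + 4·R3.
R2 ← R2 − 6·R3.
R4 ← R4 − 13·R3.
Row 4 reduces to 0 = -2, a contradiction. The system is inconsistent.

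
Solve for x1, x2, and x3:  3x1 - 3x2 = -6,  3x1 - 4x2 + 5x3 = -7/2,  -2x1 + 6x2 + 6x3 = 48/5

x1 = -3/2, x2 = 1/2, x3 = 3/5

Row-reduce the augmented matrix:
R1 ← R1 / (3).
R2 ← R2 − 3·R1.
R3 ← R3 + 2·R1.
R2 ← R2 / (-1).
R1 ← R1 + 1·R2.
R3 ← R3 − 4·R2.
R3 ← R3 / (26).
R1 ← R1 + 5·R3.
R2 ← R2 + 5·R3.
Reading off the reduced rows gives x1 = -3/2, x2 = 1/2, x3 = 3/5.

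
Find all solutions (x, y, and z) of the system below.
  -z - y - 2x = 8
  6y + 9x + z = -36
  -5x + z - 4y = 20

infinitely many solutions

Row-reduce:
R1 ← R1 / (-2).
R2 ← R2 − 9·R1.
R3 ← R3 + 5·R1.
R2 ← R2 / (3/2).
R1 ← R1 − 1/2·R2.
R3 ← R3 + 3/2·R2.
Rank is 2 with 3 unknowns, leaving z free.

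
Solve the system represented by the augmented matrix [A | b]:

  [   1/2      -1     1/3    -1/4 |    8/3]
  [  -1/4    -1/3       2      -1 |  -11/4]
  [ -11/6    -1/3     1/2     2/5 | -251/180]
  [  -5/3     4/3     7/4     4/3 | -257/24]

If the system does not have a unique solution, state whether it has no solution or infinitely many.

Row-reduce the augmented matrix:
R1 ← R1 / (1/2).
R2 ← R2 + 1/4·R1.
R3 ← R3 + 11/6·R1.
R4 ← R4 + 5/3·R1.
R2 ← R2 / (-5/6).
R1 ← R1 + 2·R2.
R3 ← R3 + 4·R2.
R4 ← R4 + 2·R2.
R3 ← R3 / (-781/90).
R1 ← R1 + 68/15·R3.
R2 ← R2 + 13/5·R3.
R4 ← R4 + 421/180·R3.
R4 ← R4 / (176551/93720).
R1 ← R1 + 1371/3905·R4.
R2 ← R2 + 1767/15620·R4.
R3 ← R3 + 879/1562·R4.
Reading off the reduced rows gives x_1 = 1/3, x_2 = -3, x_3 = -5/2, x_4 = -4/3.

x_1 = 1/3, x_2 = -3, x_3 = -5/2, x_4 = -4/3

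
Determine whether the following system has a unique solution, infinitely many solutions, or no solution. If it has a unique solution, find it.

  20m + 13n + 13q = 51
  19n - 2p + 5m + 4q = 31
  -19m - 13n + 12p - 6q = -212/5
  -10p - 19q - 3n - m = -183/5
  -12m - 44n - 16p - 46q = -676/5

Row-reduce the augmented matrix:
R1 ← R1 / (20).
R2 ← R2 − 5·R1.
R3 ← R3 + 19·R1.
R4 ← R4 + 1·R1.
R5 ← R5 + 12·R1.
R2 ← R2 / (63/4).
R1 ← R1 − 13/20·R2.
R3 ← R3 + 13/20·R2.
R4 ← R4 + 47/20·R2.
R5 ← R5 + 181/5·R2.
R3 ← R3 / (3754/315).
R1 ← R1 − 26/315·R3.
R2 ← R2 + 8/63·R3.
R4 ← R4 + 3244/315·R3.
R5 ← R5 + 6488/315·R3.
R4 ← R4 / (-23883/1877).
R1 ← R1 − 1079/1877·R4.
R2 ← R2 − 217/1877·R4.
R3 ← R3 − 1005/1877·R4.
R5 ← R5 + 47766/1877·R4.
R5 reduces to 0 = 0, so the extra equation is consistent.
Reading off the reduced rows gives m = 3/5, n = 1, p = -1/2, q = 2.

m = 3/5, n = 1, p = -1/2, q = 2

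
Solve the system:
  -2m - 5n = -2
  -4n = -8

m = -4, n = 2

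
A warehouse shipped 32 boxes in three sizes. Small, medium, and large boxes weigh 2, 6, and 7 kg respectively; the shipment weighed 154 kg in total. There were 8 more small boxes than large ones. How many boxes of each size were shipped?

small boxes: 10, medium boxes: 20, large boxes: 2

Let s = small boxes, m = medium boxes, l = large boxes.
  s + m + l = 32
  2s + 6m + 7l = 154
  s - l = 8
Row-reduce the augmented matrix:
R2 ← R2 − 2·R1.
R3 ← R3 − 1·R1.
R2 ← R2 / (4).
R1 ← R1 − 1·R2.
R3 ← R3 + 1·R2.
R3 ← R3 / (-3/4).
R1 ← R1 + 1/4·R3.
R2 ← R2 − 5/4·R3.
Reading off the reduced rows gives s = 10, m = 20, l = 2.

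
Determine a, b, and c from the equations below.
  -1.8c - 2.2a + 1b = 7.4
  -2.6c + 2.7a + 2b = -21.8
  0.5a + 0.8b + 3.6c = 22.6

Row-reduce the augmented matrix:
R1 ← R1 / (-11/5).
R2 ← R2 − 27/10·R1.
R3 ← R3 − 1/2·R1.
R2 ← R2 / (71/22).
R1 ← R1 + 5/11·R2.
R3 ← R3 − 113/110·R2.
R3 ← R3 / (8381/1775).
R1 ← R1 − 10/71·R3.
R2 ← R2 + 529/355·R3.
Reading off the reduced rows gives a = -6, b = 5, c = 6.

a = -6, b = 5, c = 6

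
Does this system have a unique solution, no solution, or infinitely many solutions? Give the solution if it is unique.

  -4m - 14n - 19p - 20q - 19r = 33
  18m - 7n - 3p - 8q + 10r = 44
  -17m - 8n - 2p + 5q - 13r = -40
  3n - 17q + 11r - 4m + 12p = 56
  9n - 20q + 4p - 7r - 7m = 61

m = 2, n = 0, p = 2, q = -3, r = -1

Row-reduce the augmented matrix:
R1 ← R1 / (-4).
R2 ← R2 − 18·R1.
R3 ← R3 + 17·R1.
R4 ← R4 + 4·R1.
R5 ← R5 + 7·R1.
R2 ← R2 / (-70).
R1 ← R1 − 7/2·R2.
R3 ← R3 − 103/2·R2.
R4 ← R4 − 17·R2.
R5 ← R5 − 67/2·R2.
R3 ← R3 / (3819/280).
R1 ← R1 − 13/40·R3.
R2 ← R2 − 177/140·R3.
R4 ← R4 − 1331/140·R3.
R5 ← R5 + 1429/280·R3.
R4 ← R4 / (-127085/3819).
R1 ← R1 + 1247/3819·R4.
R2 ← R2 + 330/1273·R4.
R3 ← R3 − 5012/3819·R4.
R5 ← R5 + 96247/3819·R4.
R5 ← R5 / (-195899/25417).
R1 ← R1 − 16603/25417·R5.
R2 ← R2 + 1963/25417·R5.
R3 ← R3 − 3701/3631·R5.
R4 ← R4 + 2412/25417·R5.
Reading off the reduced rows gives m = 2, n = 0, p = 2, q = -3, r = -1.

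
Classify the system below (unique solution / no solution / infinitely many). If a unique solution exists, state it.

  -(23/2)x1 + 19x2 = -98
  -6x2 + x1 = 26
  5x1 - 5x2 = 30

Row-reduce:
R1 ← R1 / (-23/2).
R2 ← R2 − 1·R1.
R3 ← R3 − 5·R1.
R2 ← R2 / (-100/23).
R1 ← R1 + 38/23·R2.
R3 ← R3 − 75/23·R2.
Row 3 reduces to 0 = 1/2, a contradiction. The system is inconsistent.

no solution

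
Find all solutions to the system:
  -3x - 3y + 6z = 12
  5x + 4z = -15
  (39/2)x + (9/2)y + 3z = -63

infinitely many solutions

Row-reduce:
R1 ← R1 / (-3).
R2 ← R2 − 5·R1.
R3 ← R3 − 39/2·R1.
R2 ← R2 / (-5).
R1 ← R1 − 1·R2.
R3 ← R3 + 15·R2.
Rank is 2 with 3 unknowns, leaving z free.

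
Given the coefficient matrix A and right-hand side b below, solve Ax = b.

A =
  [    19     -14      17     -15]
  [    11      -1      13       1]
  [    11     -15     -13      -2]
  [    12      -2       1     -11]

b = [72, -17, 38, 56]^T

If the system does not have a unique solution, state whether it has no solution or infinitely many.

x_1 = 0, x_2 = -1, x_3 = -1, x_4 = -5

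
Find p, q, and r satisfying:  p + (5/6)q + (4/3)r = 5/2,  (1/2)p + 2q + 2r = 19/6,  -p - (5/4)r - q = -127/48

Row-reduce the augmented matrix:
R2 ← R2 − 1/2·R1.
R3 ← R3 + 1·R1.
R2 ← R2 / (19/12).
R1 ← R1 − 5/6·R2.
R3 ← R3 + 1/6·R2.
R3 ← R3 / (17/76).
R1 ← R1 − 12/19·R3.
R2 ← R2 − 16/19·R3.
Reading off the reduced rows gives p = 4/3, q = 1, r = 1/4.

p = 4/3, q = 1, r = 1/4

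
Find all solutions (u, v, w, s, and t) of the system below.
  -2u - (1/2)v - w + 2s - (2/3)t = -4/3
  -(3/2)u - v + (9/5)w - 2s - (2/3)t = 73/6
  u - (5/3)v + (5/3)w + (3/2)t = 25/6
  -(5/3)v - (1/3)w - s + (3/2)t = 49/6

infinitely many solutions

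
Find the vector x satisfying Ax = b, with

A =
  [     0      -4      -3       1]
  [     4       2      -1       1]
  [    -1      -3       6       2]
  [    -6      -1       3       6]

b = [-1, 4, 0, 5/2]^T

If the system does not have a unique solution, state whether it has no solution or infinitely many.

x_1 = 1/2, x_2 = 1/2, x_3 = 0, x_4 = 1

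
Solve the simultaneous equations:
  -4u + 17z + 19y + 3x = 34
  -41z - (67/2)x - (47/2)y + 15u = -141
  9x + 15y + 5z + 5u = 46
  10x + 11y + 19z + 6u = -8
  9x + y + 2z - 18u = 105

no solution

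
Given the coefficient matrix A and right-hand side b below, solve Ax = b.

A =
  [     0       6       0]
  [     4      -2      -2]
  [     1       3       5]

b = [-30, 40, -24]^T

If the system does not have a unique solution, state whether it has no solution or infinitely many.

Row-reduce the augmented matrix:
Swap R1 and R2.
R1 ← R1 / (4).
R3 ← R3 − 1·R1.
R2 ← R2 / (6).
R1 ← R1 + 1/2·R2.
R3 ← R3 − 7/2·R2.
R3 ← R3 / (11/2).
R1 ← R1 + 1/2·R3.
Reading off the reduced rows gives x_1 = 6, x_2 = -5, x_3 = -3.

x_1 = 6, x_2 = -5, x_3 = -3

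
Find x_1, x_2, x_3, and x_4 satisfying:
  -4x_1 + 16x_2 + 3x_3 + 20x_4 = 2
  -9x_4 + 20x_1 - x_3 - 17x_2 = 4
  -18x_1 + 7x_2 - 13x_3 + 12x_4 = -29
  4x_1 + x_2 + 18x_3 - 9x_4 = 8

x_1 = 3, x_2 = 5, x_3 = -2, x_4 = -3

Row-reduce the augmented matrix:
R1 ← R1 / (-4).
R2 ← R2 − 20·R1.
R3 ← R3 + 18·R1.
R4 ← R4 − 4·R1.
R2 ← R2 / (63).
R1 ← R1 + 4·R2.
R3 ← R3 + 65·R2.
R4 ← R4 − 17·R2.
R3 ← R3 / (-217/18).
R1 ← R1 − 5/36·R3.
R2 ← R2 − 2/9·R3.
R4 ← R4 − 155/9·R3.
R4 ← R4 / (64/7).
R1 ← R1 − 417/434·R4.
R2 ← R2 − 377/217·R4.
R3 ← R3 + 286/217·R4.
Reading off the reduced rows gives x_1 = 3, x_2 = 5, x_3 = -2, x_4 = -3.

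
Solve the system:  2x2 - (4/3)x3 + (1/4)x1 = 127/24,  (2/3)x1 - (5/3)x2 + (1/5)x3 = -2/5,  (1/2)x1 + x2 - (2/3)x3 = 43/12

x1 = 5/2, x2 = 1, x3 = -2

Row-reduce the augmented matrix:
R1 ← R1 / (1/4).
R2 ← R2 − 2/3·R1.
R3 ← R3 − 1/2·R1.
R2 ← R2 / (-7).
R1 ← R1 − 8·R2.
R3 ← R3 + 3·R2.
R3 ← R3 / (41/105).
R1 ← R1 + 328/315·R3.
R2 ← R2 + 169/315·R3.
Reading off the reduced rows gives x1 = 5/2, x2 = 1, x3 = -2.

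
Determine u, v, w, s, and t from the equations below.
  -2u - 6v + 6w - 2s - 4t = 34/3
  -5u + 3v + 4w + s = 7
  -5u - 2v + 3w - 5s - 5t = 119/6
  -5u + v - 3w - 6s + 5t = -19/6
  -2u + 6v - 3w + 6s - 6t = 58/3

Row-reduce the augmented matrix:
R1 ← R1 / (-2).
R2 ← R2 + 5·R1.
R3 ← R3 + 5·R1.
R4 ← R4 + 5·R1.
R5 ← R5 + 2·R1.
R2 ← R2 / (18).
R1 ← R1 − 3·R2.
R3 ← R3 − 13·R2.
R4 ← R4 − 16·R2.
R5 ← R5 − 12·R2.
R3 ← R3 / (-73/18).
R1 ← R1 + 7/6·R3.
R2 ← R2 + 11/18·R3.
R4 ← R4 + 74/9·R3.
R5 ← R5 + 5/3·R3.
R4 ← R4 / (179/73).
R1 ← R1 − 91/73·R4.
R2 ← R2 − 72/73·R4.
R3 ← R3 − 78/73·R4.
R5 ← R5 − 422/73·R4.
R5 ← R5 / (-5868/179).
R1 ← R1 + 792/179·R5.
R2 ← R2 + 605/179·R5.
R3 ← R3 + 730/179·R5.
R4 ← R4 − 775/179·R5.
Reading off the reduced rows gives u = -5/3, v = 0, w = -1/3, s = 0, t = -5/2.

u = -5/3, v = 0, w = -1/3, s = 0, t = -5/2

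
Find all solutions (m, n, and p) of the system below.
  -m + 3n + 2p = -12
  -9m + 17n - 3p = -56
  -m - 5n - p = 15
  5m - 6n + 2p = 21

Row-reduce:
R1 ← R1 / (-1).
R2 ← R2 + 9·R1.
R3 ← R3 + 1·R1.
R4 ← R4 − 5·R1.
R2 ← R2 / (-10).
R1 ← R1 + 3·R2.
R3 ← R3 + 8·R2.
R4 ← R4 − 9·R2.
R3 ← R3 / (69/5).
R1 ← R1 − 43/10·R3.
R2 ← R2 − 21/10·R3.
R4 ← R4 + 69/10·R3.
Row 4 reduces to 0 = 1/2, a contradiction. The system is inconsistent.

no solution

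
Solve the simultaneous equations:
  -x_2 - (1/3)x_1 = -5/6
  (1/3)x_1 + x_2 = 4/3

no solution

Row-reduce:
R1 ← R1 / (-1/3).
R2 ← R2 − 1/3·R1.
Row 2 reduces to 0 = 1/2, a contradiction. The system is inconsistent.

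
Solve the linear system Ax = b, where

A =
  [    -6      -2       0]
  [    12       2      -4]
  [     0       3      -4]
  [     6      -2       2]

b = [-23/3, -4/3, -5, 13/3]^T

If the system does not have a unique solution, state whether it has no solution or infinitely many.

Row-reduce the augmented matrix:
R1 ← R1 / (-6).
R2 ← R2 − 12·R1.
R4 ← R4 − 6·R1.
R2 ← R2 / (-2).
R1 ← R1 − 1/3·R2.
R3 ← R3 − 3·R2.
R4 ← R4 + 4·R2.
R3 ← R3 / (-10).
R1 ← R1 + 2/3·R3.
R2 ← R2 − 2·R3.
R4 ← R4 − 10·R3.
R4 reduces to 0 = 0, so the extra equation is consistent.
Reading off the reduced rows gives x_1 = 1/2, x_2 = 7/3, x_3 = 3.

x_1 = 1/2, x_2 = 7/3, x_3 = 3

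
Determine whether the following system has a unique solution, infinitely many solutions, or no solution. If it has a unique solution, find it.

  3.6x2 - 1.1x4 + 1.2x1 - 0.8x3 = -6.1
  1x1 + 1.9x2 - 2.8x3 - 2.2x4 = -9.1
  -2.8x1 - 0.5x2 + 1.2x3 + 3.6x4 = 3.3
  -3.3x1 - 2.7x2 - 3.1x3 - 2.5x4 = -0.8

Row-reduce the augmented matrix:
R1 ← R1 / (6/5).
R2 ← R2 − 1·R1.
R3 ← R3 + 14/5·R1.
R4 ← R4 + 33/10·R1.
R2 ← R2 / (-11/10).
R1 ← R1 − 3·R2.
R3 ← R3 − 79/10·R2.
R4 ← R4 − 36/5·R2.
R3 ← R3 / (-2638/165).
R1 ← R1 + 214/33·R3.
R2 ← R2 − 64/33·R3.
R4 ← R4 + 2119/110·R3.
R4 ← R4 / (-428937/105520).
R1 ← R1 + 2895/2638·R4.
R2 ← R2 − 459/2638·R4.
R3 ← R3 − 5401/10552·R4.
Reading off the reduced rows gives x1 = -1, x2 = -1, x3 = 3, x4 = -1.

x1 = -1, x2 = -1, x3 = 3, x4 = -1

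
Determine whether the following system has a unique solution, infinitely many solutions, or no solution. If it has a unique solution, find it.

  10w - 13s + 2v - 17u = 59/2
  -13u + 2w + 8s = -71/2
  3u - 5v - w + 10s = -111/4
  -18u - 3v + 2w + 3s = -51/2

u = 1, v = 0, w = 3/4, s = -3

Row-reduce the augmented matrix:
R1 ← R1 / (-17).
R2 ← R2 + 13·R1.
R3 ← R3 − 3·R1.
R4 ← R4 + 18·R1.
R2 ← R2 / (-26/17).
R1 ← R1 + 2/17·R2.
R3 ← R3 + 79/17·R2.
R4 ← R4 + 87/17·R2.
R3 ← R3 / (233/13).
R1 ← R1 + 2/13·R3.
R2 ← R2 − 48/13·R3.
R4 ← R4 − 134/13·R3.
R4 ← R4 / (-7619/466).
R1 ← R1 + 237/233·R4.
R2 ← R2 + 973/466·R4.
R3 ← R3 + 1217/466·R4.
Reading off the reduced rows gives u = 1, v = 0, w = 3/4, s = -3.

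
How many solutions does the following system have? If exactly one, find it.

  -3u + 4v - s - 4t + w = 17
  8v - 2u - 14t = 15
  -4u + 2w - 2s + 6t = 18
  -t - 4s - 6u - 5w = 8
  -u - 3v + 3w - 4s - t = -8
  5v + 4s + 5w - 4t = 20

no solution

Row-reduce:
R1 ← R1 / (-3).
R2 ← R2 + 2·R1.
R3 ← R3 + 4·R1.
R4 ← R4 + 6·R1.
R5 ← R5 + 1·R1.
R2 ← R2 / (16/3).
R1 ← R1 + 4/3·R2.
R3 ← R3 + 16/3·R2.
R4 ← R4 + 8·R2.
R5 ← R5 + 13/3·R2.
R6 ← R6 − 5·R2.
Swap R3 and R4.
R3 ← R3 / (-8).
R1 ← R1 + 1/2·R3.
R2 ← R2 + 1/8·R3.
R5 ← R5 − 17/8·R3.
R6 ← R6 − 45/8·R3.
Swap R4 and R5.
R4 ← R4 / (-217/64).
R1 ← R1 − 9/16·R4.
R2 ← R2 − 9/64·R4.
R3 ← R3 − 1/8·R4.
R6 ← R6 − 171/64·R4.
Swap R5 and R6.
R5 ← R5 / (-2060/217).
R1 ← R1 + 605/217·R5.
R2 ← R2 + 531/217·R5.
R3 ← R3 − 179/217·R5.
R4 ← R4 − 738/217·R5.
Row 6 reduces to 0 = -1, a contradiction. The system is inconsistent.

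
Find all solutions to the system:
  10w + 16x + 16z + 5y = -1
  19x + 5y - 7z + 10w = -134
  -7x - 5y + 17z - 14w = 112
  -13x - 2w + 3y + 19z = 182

x = -6, y = 3, z = 5, w = 0

Row-reduce the augmented matrix:
R1 ← R1 / (16).
R2 ← R2 − 19·R1.
R3 ← R3 + 7·R1.
R4 ← R4 + 13·R1.
R2 ← R2 / (-15/16).
R1 ← R1 − 5/16·R2.
R3 ← R3 + 45/16·R2.
R4 ← R4 − 113/16·R2.
R3 ← R3 / (102).
R1 ← R1 + 23/3·R3.
R2 ← R2 − 416/15·R3.
R4 ← R4 + 2458/15·R3.
R4 ← R4 / (-11036/765).
R1 ← R1 + 46/153·R4.
R2 ← R2 − 2362/765·R4.
R3 ← R3 + 2/51·R4.
Reading off the reduced rows gives x = -6, y = 3, z = 5, w = 0.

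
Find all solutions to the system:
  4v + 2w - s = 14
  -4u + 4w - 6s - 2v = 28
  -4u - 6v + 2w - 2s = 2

infinitely many solutions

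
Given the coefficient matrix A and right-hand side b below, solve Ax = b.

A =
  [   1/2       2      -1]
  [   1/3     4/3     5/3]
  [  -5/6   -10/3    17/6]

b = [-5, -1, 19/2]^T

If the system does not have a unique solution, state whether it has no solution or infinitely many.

Row-reduce:
R1 ← R1 / (1/2).
R2 ← R2 − 1/3·R1.
R3 ← R3 + 5/6·R1.
R2 ← R2 / (7/3).
R1 ← R1 + 2·R2.
R3 ← R3 − 7/6·R2.
Rank is 2 with 3 unknowns, leaving x_2 free.

infinitely many solutions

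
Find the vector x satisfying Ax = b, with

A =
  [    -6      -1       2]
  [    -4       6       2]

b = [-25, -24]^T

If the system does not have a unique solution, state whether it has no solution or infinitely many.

infinitely many solutions

Row-reduce:
R1 ← R1 / (-6).
R2 ← R2 + 4·R1.
R2 ← R2 / (20/3).
R1 ← R1 − 1/6·R2.
Rank is 2 with 3 unknowns, leaving x_3 free.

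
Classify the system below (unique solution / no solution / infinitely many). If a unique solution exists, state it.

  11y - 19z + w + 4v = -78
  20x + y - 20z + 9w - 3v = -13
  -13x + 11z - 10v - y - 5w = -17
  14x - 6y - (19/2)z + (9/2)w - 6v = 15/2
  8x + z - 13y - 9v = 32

Row-reduce:
Swap R1 and R2.
R1 ← R1 / (20).
R3 ← R3 + 13·R1.
R4 ← R4 − 14·R1.
R5 ← R5 − 8·R1.
R2 ← R2 / (11).
R1 ← R1 − 1/20·R2.
R3 ← R3 + 7/20·R2.
R4 ← R4 + 67/10·R2.
R5 ← R5 + 67/5·R2.
R3 ← R3 / (-573/220).
R1 ← R1 + 201/220·R3.
R2 ← R2 + 19/11·R3.
R4 ← R4 + 389/55·R3.
R5 ← R5 + 778/55·R3.
R4 ← R4 / (-4109/1146).
R1 ← R1 − 26/191·R4.
R2 ← R2 + 283/573·R4.
R3 ← R3 + 194/573·R4.
R5 ← R5 + 4109/573·R4.
Row 5 reduces to 0 = 4, a contradiction. The system is inconsistent.

no solution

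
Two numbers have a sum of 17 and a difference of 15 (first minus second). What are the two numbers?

first number: 16, second number: 1

Let x = first number, y = second number.
  x + y = 17
  x - y = 15
Row-reduce the augmented matrix:
R2 ← R2 − 1·R1.
R2 ← R2 / (-2).
R1 ← R1 − 1·R2.
Reading off the reduced rows gives x = 16, y = 1.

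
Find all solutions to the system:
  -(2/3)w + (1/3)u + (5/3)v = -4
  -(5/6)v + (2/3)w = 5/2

Row-reduce:
R1 ← R1 / (1/3).
R2 ← R2 / (-5/6).
R1 ← R1 − 5·R2.
Rank is 2 with 3 unknowns, leaving w free.

infinitely many solutions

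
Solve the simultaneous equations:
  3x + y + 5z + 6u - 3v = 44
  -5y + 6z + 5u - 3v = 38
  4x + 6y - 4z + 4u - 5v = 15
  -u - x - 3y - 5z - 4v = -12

infinitely many solutions

Row-reduce:
R1 ← R1 / (3).
R3 ← R3 − 4·R1.
R4 ← R4 + 1·R1.
R2 ← R2 / (-5).
R1 ← R1 − 1/3·R2.
R3 ← R3 − 14/3·R2.
R4 ← R4 + 8/3·R2.
R3 ← R3 / (-76/15).
R1 ← R1 − 31/15·R3.
R2 ← R2 + 6/5·R3.
R4 ← R4 + 98/15·R3.
R4 ← R4 / (-48/19).
R1 ← R1 − 99/38·R4.
R2 ← R2 + 22/19·R4.
R3 ← R3 + 5/38·R4.
Rank is 4 with 5 unknowns, leaving v free.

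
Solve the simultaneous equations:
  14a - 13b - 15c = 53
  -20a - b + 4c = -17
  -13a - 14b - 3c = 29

a = 1, b = -3, c = 0

Row-reduce the augmented matrix:
R1 ← R1 / (14).
R2 ← R2 + 20·R1.
R3 ← R3 + 13·R1.
R2 ← R2 / (-137/7).
R1 ← R1 + 13/14·R2.
R3 ← R3 + 365/14·R2.
R3 ← R3 / (1723/274).
R1 ← R1 + 67/274·R3.
R2 ← R2 − 122/137·R3.
Reading off the reduced rows gives a = 1, b = -3, c = 0.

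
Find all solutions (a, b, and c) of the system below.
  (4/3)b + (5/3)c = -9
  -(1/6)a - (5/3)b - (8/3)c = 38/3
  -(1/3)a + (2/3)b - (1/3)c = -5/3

Row-reduce:
Swap R1 and R2.
R1 ← R1 / (-1/6).
R3 ← R3 + 1/3·R1.
R2 ← R2 / (4/3).
R1 ← R1 − 10·R2.
R3 ← R3 − 4·R2.
Rank is 2 with 3 unknowns, leaving c free.

infinitely many solutions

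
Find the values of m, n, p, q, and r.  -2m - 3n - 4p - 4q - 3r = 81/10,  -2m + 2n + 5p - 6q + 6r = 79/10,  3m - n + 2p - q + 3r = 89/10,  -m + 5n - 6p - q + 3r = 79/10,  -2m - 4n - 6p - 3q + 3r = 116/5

Row-reduce the augmented matrix:
R1 ← R1 / (-2).
R2 ← R2 + 2·R1.
R3 ← R3 − 3·R1.
R4 ← R4 + 1·R1.
R5 ← R5 + 2·R1.
R2 ← R2 / (5).
R1 ← R1 − 3/2·R2.
R3 ← R3 + 11/2·R2.
R4 ← R4 − 13/2·R2.
R5 ← R5 + 1·R2.
R3 ← R3 / (59/10).
R1 ← R1 + 7/10·R3.
R2 ← R2 − 9/5·R3.
R4 ← R4 + 157/10·R3.
R5 ← R5 + 1/5·R3.
R4 ← R4 / (-1232/59).
R1 ← R1 − 89/59·R4.
R2 ← R2 − 142/59·R4.
R3 ← R3 + 92/59·R4.
R5 ← R5 − 17/59·R4.
R5 ← R5 / (5109/616).
R1 ← R1 − 549/616·R5.
R2 ← R2 − 303/308·R5.
R3 ← R3 − 45/154·R5.
R4 ← R4 + 447/616·R5.
Reading off the reduced rows gives m = 1, n = -3/2, p = -3/2, q = -7/5, r = 2.

m = 1, n = -3/2, p = -3/2, q = -7/5, r = 2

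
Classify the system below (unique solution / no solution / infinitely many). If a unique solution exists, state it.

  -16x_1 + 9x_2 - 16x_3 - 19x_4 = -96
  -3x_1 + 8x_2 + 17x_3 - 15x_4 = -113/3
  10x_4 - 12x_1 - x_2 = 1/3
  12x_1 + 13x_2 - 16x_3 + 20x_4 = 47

x_1 = 2, x_2 = -1, x_3 = 2/3, x_4 = 7/3

Row-reduce the augmented matrix:
R1 ← R1 / (-16).
R2 ← R2 + 3·R1.
R3 ← R3 + 12·R1.
R4 ← R4 − 12·R1.
R2 ← R2 / (101/16).
R1 ← R1 + 9/16·R2.
R3 ← R3 + 31/4·R2.
R4 ← R4 − 79/4·R2.
R3 ← R3 / (3692/101).
R1 ← R1 − 281/101·R3.
R2 ← R2 − 320/101·R3.
R4 ← R4 + 9148/101·R3.
R4 ← R4 / (61682/923).
R1 ← R1 + 2247/3692·R4.
R2 ← R2 + 2489/923·R4.
R3 ← R3 − 1031/3692·R4.
Reading off the reduced rows gives x_1 = 2, x_2 = -1, x_3 = 2/3, x_4 = 7/3.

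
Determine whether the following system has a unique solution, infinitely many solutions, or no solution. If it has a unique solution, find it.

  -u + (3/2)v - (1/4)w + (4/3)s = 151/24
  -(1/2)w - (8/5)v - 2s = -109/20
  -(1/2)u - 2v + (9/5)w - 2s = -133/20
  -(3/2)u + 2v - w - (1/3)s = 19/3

Row-reduce the augmented matrix:
R1 ← R1 / (-1).
R3 ← R3 + 1/2·R1.
R4 ← R4 + 3/2·R1.
R2 ← R2 / (-8/5).
R1 ← R1 + 3/2·R2.
R3 ← R3 + 11/4·R2.
R4 ← R4 + 1/4·R2.
R3 ← R3 / (891/320).
R1 ← R1 − 23/32·R3.
R2 ← R2 − 5/16·R3.
R4 ← R4 + 35/64·R3.
R4 ← R4 / (-4997/2673).
R1 ← R1 − 916/2673·R4.
R2 ← R2 − 3110/2673·R4.
R3 ← R3 − 740/2673·R4.
Reading off the reduced rows gives u = -3/2, v = 2, w = -1/2, s = 5/4.

u = -3/2, v = 2, w = -1/2, s = 5/4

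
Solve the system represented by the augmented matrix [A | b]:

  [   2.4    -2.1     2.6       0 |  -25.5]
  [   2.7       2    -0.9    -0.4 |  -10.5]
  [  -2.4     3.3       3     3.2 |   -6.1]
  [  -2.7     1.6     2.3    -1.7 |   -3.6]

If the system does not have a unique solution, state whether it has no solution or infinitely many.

Row-reduce the augmented matrix:
R1 ← R1 / (12/5).
R2 ← R2 − 27/10·R1.
R3 ← R3 + 12/5·R1.
R4 ← R4 + 27/10·R1.
R2 ← R2 / (349/80).
R1 ← R1 + 7/8·R2.
R3 ← R3 − 6/5·R2.
R4 ← R4 + 61/80·R2.
R3 ← R3 / (11608/1745).
R1 ← R1 − 331/1047·R3.
R2 ← R2 + 306/349·R3.
R4 ← R4 − 7951/1745·R3.
R4 ← R4 / (-58579/14510).
R1 ← R1 + 1034/4353·R4.
R2 ← R2 − 500/1451·R4.
R3 ← R3 − 722/1451·R4.
Reading off the reduced rows gives x_1 = -5, x_2 = -1, x_3 = -6, x_4 = 1.

x_1 = -5, x_2 = -1, x_3 = -6, x_4 = 1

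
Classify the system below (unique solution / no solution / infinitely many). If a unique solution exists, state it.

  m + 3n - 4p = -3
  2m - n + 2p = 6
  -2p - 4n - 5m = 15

m = 3, n = -6, p = -3

Row-reduce the augmented matrix:
R2 ← R2 − 2·R1.
R3 ← R3 + 5·R1.
R2 ← R2 / (-7).
R1 ← R1 − 3·R2.
R3 ← R3 − 11·R2.
R3 ← R3 / (-44/7).
R1 ← R1 − 2/7·R3.
R2 ← R2 + 10/7·R3.
Reading off the reduced rows gives m = 3, n = -6, p = -3.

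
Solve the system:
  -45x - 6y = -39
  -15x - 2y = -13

infinitely many solutions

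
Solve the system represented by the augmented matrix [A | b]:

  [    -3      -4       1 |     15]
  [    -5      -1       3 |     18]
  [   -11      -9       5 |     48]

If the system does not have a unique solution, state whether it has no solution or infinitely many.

infinitely many solutions

Row-reduce:
R1 ← R1 / (-3).
R2 ← R2 + 5·R1.
R3 ← R3 + 11·R1.
R2 ← R2 / (17/3).
R1 ← R1 − 4/3·R2.
R3 ← R3 − 17/3·R2.
Rank is 2 with 3 unknowns, leaving x_3 free.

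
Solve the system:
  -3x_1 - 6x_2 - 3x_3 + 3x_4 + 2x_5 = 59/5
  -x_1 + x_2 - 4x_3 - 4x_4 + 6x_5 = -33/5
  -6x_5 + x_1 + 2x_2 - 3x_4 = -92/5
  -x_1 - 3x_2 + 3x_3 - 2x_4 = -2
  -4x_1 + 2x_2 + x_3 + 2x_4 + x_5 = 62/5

Row-reduce the augmented matrix:
R1 ← R1 / (-3).
R2 ← R2 + 1·R1.
R3 ← R3 − 1·R1.
R4 ← R4 + 1·R1.
R5 ← R5 + 4·R1.
R2 ← R2 / (3).
R1 ← R1 − 2·R2.
R4 ← R4 + 1·R2.
R5 ← R5 − 10·R2.
R3 ← R3 / (-1).
R1 ← R1 − 3·R3.
R2 ← R2 + 1·R3.
R4 ← R4 − 3·R3.
R5 ← R5 − 15·R3.
R4 ← R4 / (-32/3).
R1 ← R1 + 11/3·R4.
R2 ← R2 − 1/3·R4.
R3 ← R3 − 2·R4.
R5 ← R5 + 46/3·R4.
R5 ← R5 / (-1873/24).
R1 ← R1 + 725/48·R5.
R2 ← R2 − 319/48·R5.
R3 ← R3 − 61/24·R5.
R4 ← R4 − 67/48·R5.
Reading off the reduced rows gives x_1 = -1, x_2 = 0, x_3 = 1, x_4 = 3, x_5 = 7/5.

x_1 = -1, x_2 = 0, x_3 = 1, x_4 = 3, x_5 = 7/5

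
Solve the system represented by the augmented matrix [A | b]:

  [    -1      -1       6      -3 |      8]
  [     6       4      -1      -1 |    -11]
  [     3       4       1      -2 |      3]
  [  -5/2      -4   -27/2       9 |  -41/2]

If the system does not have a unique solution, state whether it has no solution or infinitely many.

infinitely many solutions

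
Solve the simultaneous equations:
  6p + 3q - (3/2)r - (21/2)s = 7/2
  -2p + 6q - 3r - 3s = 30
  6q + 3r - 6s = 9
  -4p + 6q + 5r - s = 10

Row-reduce:
R1 ← R1 / (6).
R2 ← R2 + 2·R1.
R4 ← R4 + 4·R1.
R2 ← R2 / (7).
R1 ← R1 − 1/2·R2.
R3 ← R3 − 6·R2.
R4 ← R4 − 8·R2.
R3 ← R3 / (6).
R2 ← R2 + 1/2·R3.
R4 ← R4 − 8·R3.
Row 4 reduces to 0 = 1/3, a contradiction. The system is inconsistent.

no solution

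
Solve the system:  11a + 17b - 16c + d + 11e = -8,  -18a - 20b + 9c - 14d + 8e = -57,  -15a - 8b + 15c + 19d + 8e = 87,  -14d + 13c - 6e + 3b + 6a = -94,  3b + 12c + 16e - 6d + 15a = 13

Row-reduce the augmented matrix:
R1 ← R1 / (11).
R2 ← R2 + 18·R1.
R3 ← R3 + 15·R1.
R4 ← R4 − 6·R1.
R5 ← R5 − 15·R1.
R2 ← R2 / (86/11).
R1 ← R1 − 17/11·R2.
R3 ← R3 − 167/11·R2.
R4 ← R4 + 69/11·R2.
R5 ← R5 + 222/11·R2.
R3 ← R3 / (2283/86).
R1 ← R1 − 167/86·R3.
R2 ← R2 + 189/86·R3.
R4 ← R4 − 683/86·R3.
R5 ← R5 + 453/43·R3.
R4 ← R4 / (-28720/761).
R1 ← R1 + 541/761·R4.
R2 ← R2 − 1592/761·R4.
R3 ← R3 − 1272/761·R4.
R5 ← R5 + 16491/761·R4.
R5 ← R5 / (1361269/28720).
R1 ← R1 + 70381/28720·R5.
R2 ← R2 − 7169/3590·R5.
R3 ← R3 + 1001/3590·R5.
R4 ← R4 + 13001/28720·R5.
Reading off the reduced rows gives a = 4, b = -5, c = -1, d = 6, e = 1.

a = 4, b = -5, c = -1, d = 6, e = 1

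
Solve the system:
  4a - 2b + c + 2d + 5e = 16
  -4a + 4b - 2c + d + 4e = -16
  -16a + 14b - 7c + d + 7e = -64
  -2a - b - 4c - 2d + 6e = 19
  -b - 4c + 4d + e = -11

infinitely many solutions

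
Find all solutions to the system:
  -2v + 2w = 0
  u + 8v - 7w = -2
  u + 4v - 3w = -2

infinitely many solutions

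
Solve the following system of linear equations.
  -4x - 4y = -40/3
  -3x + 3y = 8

x = 1/3, y = 3

Row-reduce the augmented matrix:
R1 ← R1 / (-4).
R2 ← R2 + 3·R1.
R2 ← R2 / (6).
R1 ← R1 − 1·R2.
Reading off the reduced rows gives x = 1/3, y = 3.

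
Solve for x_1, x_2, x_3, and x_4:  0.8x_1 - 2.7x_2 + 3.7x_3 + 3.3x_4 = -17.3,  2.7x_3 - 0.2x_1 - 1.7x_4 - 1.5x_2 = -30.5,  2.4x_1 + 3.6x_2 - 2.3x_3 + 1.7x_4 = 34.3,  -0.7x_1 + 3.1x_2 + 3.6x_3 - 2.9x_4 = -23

Row-reduce the augmented matrix:
R1 ← R1 / (4/5).
R2 ← R2 + 1/5·R1.
R3 ← R3 − 12/5·R1.
R4 ← R4 + 7/10·R1.
R2 ← R2 / (-87/40).
R1 ← R1 + 27/8·R2.
R3 ← R3 − 117/10·R2.
R4 ← R4 − 59/80·R2.
R3 ← R3 / (61/10).
R1 ← R1 + 1·R3.
R2 ← R2 + 5/3·R3.
R4 ← R4 − 121/15·R3.
R4 ← R4 / (889397/53070).
R1 ← R1 − 5956/1769·R4.
R2 ← R2 + 16580/5307·R4.
R3 ← R3 + 3743/1769·R4.
Reading off the reduced rows gives x_1 = -1, x_2 = 4, x_3 = -6, x_4 = 5.

x_1 = -1, x_2 = 4, x_3 = -6, x_4 = 5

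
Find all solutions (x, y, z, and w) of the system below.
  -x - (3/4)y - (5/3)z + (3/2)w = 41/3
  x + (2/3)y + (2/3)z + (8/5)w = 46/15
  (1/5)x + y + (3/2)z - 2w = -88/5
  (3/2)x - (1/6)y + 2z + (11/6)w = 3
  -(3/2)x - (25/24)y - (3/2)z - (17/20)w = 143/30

no solution

Row-reduce:
R1 ← R1 / (-1).
R2 ← R2 − 1·R1.
R3 ← R3 − 1/5·R1.
R4 ← R4 − 3/2·R1.
R5 ← R5 + 3/2·R1.
R2 ← R2 / (-1/12).
R1 ← R1 − 3/4·R2.
R3 ← R3 − 17/20·R2.
R4 ← R4 + 31/24·R2.
R5 ← R5 − 1/12·R2.
R3 ← R3 / (-271/30).
R1 ← R1 + 22/3·R3.
R2 ← R2 − 12·R3.
R4 ← R4 − 15·R3.
R4 ← R4 / (46471/8130).
R1 ← R1 − 572/271·R4.
R2 ← R2 − 690/271·R4.
R3 ← R3 + 4488/1355·R4.
Row 5 reduces to 0 = 1, a contradiction. The system is inconsistent.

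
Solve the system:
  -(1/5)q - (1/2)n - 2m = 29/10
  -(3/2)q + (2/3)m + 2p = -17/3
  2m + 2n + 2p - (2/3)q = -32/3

infinitely many solutions

Row-reduce:
R1 ← R1 / (-2).
R2 ← R2 − 2/3·R1.
R3 ← R3 − 2·R1.
R2 ← R2 / (-1/6).
R1 ← R1 − 1/4·R2.
R3 ← R3 − 3/2·R2.
R3 ← R3 / (20).
R1 ← R1 − 3·R3.
R2 ← R2 + 12·R3.
Rank is 3 with 4 unknowns, leaving q free.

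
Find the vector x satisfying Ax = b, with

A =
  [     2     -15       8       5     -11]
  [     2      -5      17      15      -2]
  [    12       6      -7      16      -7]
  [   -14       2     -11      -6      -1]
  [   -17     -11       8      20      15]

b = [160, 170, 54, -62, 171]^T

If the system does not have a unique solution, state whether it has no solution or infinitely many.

x_1 = -1, x_2 = -5, x_3 = 3, x_4 = 6, x_5 = -3

Row-reduce the augmented matrix:
R1 ← R1 / (2).
R2 ← R2 − 2·R1.
R3 ← R3 − 12·R1.
R4 ← R4 + 14·R1.
R5 ← R5 + 17·R1.
R2 ← R2 / (10).
R1 ← R1 + 15/2·R2.
R3 ← R3 − 96·R2.
R4 ← R4 + 103·R2.
R5 ← R5 + 277/2·R2.
R3 ← R3 / (-707/5).
R1 ← R1 − 43/4·R3.
R2 ← R2 − 9/10·R3.
R4 ← R4 − 1377/10·R3.
R5 ← R5 − 4013/20·R3.
R4 ← R4 / (17589/707).
R1 ← R1 − 2315/1414·R4.
R2 ← R2 − 212/707·R4.
R3 ← R3 − 550/707·R4.
R5 ← R5 − 63499/1414·R4.
R5 ← R5 / (169435/5863).
R1 ← R1 + 261/5863·R5.
R2 ← R2 − 5101/5863·R5.
R3 ← R3 − 303/533·R5.
R4 ← R4 + 2824/5863·R5.
Reading off the reduced rows gives x_1 = -1, x_2 = -5, x_3 = 3, x_4 = 6, x_5 = -3.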